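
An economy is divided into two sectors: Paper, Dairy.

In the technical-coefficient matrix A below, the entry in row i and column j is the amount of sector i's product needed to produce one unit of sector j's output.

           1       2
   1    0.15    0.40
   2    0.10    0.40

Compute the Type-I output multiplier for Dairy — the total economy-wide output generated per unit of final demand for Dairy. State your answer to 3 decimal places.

m_2 = 2.660

I − A =
  [   0.85    -0.40]
  [  -0.10     0.60]
det(I−A) = (0.85)(0.60) − (-0.40)(-0.10) = 0.4700
adj(I−A) = [[0.60, 0.40], [0.10, 0.85]]
(I − A)⁻¹ = adj(I−A) / det(I−A) ≈
  [   1.2766     0.8511]
  [   0.2128     1.8085]
The output multiplier for sector j is the column-j sum of the Leontief inverse (I − A)⁻¹ = adj(I−A) / det(I−A).
Column 2 of adj(I−A): (0.40, 0.85); det(I−A) = 0.4700.
m_2 = (0.40 + 0.85) / 0.4700 = 1.25 / 0.4700 ≈ 2.660.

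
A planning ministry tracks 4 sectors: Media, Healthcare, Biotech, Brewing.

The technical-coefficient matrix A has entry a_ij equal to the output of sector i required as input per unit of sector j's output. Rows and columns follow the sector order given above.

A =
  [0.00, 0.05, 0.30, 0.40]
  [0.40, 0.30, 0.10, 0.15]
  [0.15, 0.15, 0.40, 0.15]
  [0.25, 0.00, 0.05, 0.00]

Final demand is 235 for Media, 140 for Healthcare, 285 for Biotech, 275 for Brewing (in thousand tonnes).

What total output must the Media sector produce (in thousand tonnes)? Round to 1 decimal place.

x_1 = 803.5

I − A =
  [   1.00    -0.05    -0.30    -0.40]
  [  -0.40     0.70    -0.10    -0.15]
  [  -0.15    -0.15     0.60    -0.15]
  [  -0.25     0.00    -0.05     1.00]
Compute the cofactors C_ij = (−1)^(i+j)·(3×3 minor ij) of I−A; the adjugate is their transpose:
adj(I−A) = Cᵀ =
  [ 0.398625   0.077625   0.229375   0.205500]
  [ 0.279375   0.473250   0.236750   0.218250]
  [ 0.196875   0.144375   0.608125   0.191625]
  [ 0.109500   0.026625   0.087750   0.342750]
det(I−A) = Σ_j (I−A)_1j·C_1j = (1.00)(0.398625) + (-0.05)(0.279375) + (-0.30)(0.196875) + (-0.40)(0.109500) = 0.28179375
(I − A)⁻¹ = adj(I−A) / det(I−A) ≈
  [   1.4146     0.2755     0.8140     0.7293]
  [   0.9914     1.6794     0.8402     0.7745]
  [   0.6986     0.5123     2.1580     0.6800]
  [   0.3886     0.0945     0.3114     1.2163]
x = (I − A)⁻¹ d = adj(I−A)·d / det(I−A), with det(I−A) = 0.28179375:
  x_1 = (0.398625·235 + 0.077625·140 + 0.229375·285 + 0.205500·275) / 0.28179375 = 226.42875 / 0.28179375 ≈ 803.5
  x_2 = (0.279375·235 + 0.473250·140 + 0.236750·285 + 0.218250·275) / 0.28179375 = 259.400625 / 0.28179375 ≈ 920.5
  x_3 = (0.196875·235 + 0.144375·140 + 0.608125·285 + 0.191625·275) / 0.28179375 = 292.490625 / 0.28179375 ≈ 1038.0
  x_4 = (0.109500·235 + 0.026625·140 + 0.087750·285 + 0.342750·275) / 0.28179375 = 148.725 / 0.28179375 ≈ 527.8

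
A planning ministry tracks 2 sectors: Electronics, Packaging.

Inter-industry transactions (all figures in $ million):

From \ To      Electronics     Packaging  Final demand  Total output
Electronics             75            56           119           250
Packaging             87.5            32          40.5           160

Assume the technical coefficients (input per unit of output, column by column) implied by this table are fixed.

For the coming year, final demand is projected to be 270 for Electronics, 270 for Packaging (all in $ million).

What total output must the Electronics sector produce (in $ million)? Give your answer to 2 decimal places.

Technical coefficients a_ij = z_ij / X_j:
  a_11 = 75/250 = 0.30, a_21 = 87.5/250 = 0.35
  a_12 = 56/160 = 0.35, a_22 = 32/160 = 0.20
I − A =
  [   0.70    -0.35]
  [  -0.35     0.80]
det(I−A) = (0.70)(0.80) − (-0.35)(-0.35) = 0.4375
adj(I−A) = [[0.80, 0.35], [0.35, 0.70]]
(I − A)⁻¹ = adj(I−A) / det(I−A) ≈
  [   1.8286     0.8000]
  [   0.8000     1.6000]
x = (I − A)⁻¹ d = adj(I−A)·d / det(I−A), with det(I−A) = 0.4375:
  x_1 = (0.80·270 + 0.35·270) / 0.4375 = 310.50 / 0.4375 ≈ 709.71
  x_2 = (0.35·270 + 0.70·270) / 0.4375 = 283.50 / 0.4375 = 648.00

x_1 = 709.71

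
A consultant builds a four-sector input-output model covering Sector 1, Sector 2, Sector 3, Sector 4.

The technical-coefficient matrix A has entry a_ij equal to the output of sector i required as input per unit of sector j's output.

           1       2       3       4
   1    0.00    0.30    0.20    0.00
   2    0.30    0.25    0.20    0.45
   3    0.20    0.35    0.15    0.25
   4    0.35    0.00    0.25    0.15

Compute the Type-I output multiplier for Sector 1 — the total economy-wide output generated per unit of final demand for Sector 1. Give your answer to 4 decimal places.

m_1 = 6.7768

I − A =
  [   1.00    -0.30    -0.20     0.00]
  [  -0.30     0.75    -0.20    -0.45]
  [  -0.20    -0.35     0.85    -0.25]
  [  -0.35     0.00    -0.25     0.85]
Compute the cofactors C_ij = (−1)^(i+j)·(3×3 minor ij) of I−A; the adjugate is their transpose:
adj(I−A) = Cᵀ =
  [ 0.396125   0.257500   0.212250   0.198750]
  [ 0.405875   0.608500   0.365000   0.429500]
  [ 0.337500   0.374750   0.513750   0.349500]
  [ 0.262375   0.216250   0.238500   0.428000]
det(I−A) = Σ_j (I−A)_1j·C_1j = (1.00)(0.396125) + (-0.30)(0.405875) + (-0.20)(0.337500) + (0.00)(0.262375) = 0.2068625
(I − A)⁻¹ = adj(I−A) / det(I−A) ≈
  [   1.91492     1.24479     1.02604     0.96078]
  [   1.96205     2.94157     1.76446     2.07626]
  [   1.63152     1.81159     2.48353     1.68953]
  [   1.26835     1.04538     1.15294     2.06901]
The output multiplier for sector j is the column-j sum of the Leontief inverse (I − A)⁻¹ = adj(I−A) / det(I−A).
Column 1 of adj(I−A): (0.396125, 0.405875, 0.337500, 0.262375); det(I−A) = 0.2068625.
m_1 = (0.396125 + 0.405875 + 0.337500 + 0.262375) / 0.2068625 = 1.401875 / 0.2068625 ≈ 6.7768.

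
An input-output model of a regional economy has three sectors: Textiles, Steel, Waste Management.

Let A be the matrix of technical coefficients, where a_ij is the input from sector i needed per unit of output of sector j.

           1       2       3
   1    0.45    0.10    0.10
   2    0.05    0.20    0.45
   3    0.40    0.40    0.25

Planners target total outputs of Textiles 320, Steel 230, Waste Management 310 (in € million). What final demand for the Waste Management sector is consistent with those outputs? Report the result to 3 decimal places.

d_3 = 12.500

I − A =
  [   0.55    -0.10    -0.10]
  [  -0.05     0.80    -0.45]
  [  -0.40    -0.40     0.75]
d = (I − A) x:
  d_1 = (+0.55)·320 + (-0.10)·230 + (-0.10)·310 = 122.000
  d_2 = (-0.05)·320 + (+0.80)·230 + (-0.45)·310 = 28.500
  d_3 = (-0.40)·320 + (-0.40)·230 + (+0.75)·310 = 12.500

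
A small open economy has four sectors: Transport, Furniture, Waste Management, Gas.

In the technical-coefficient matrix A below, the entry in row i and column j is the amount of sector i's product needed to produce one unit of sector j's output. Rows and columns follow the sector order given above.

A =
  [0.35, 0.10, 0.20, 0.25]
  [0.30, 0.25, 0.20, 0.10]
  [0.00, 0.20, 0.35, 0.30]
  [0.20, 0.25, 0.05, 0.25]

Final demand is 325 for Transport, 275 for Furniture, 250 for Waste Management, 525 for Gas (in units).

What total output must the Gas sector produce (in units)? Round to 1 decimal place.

I − A =
  [   0.65    -0.10    -0.20    -0.25]
  [  -0.30     0.75    -0.20    -0.10]
  [   0.00    -0.20     0.65    -0.30]
  [  -0.20    -0.25    -0.05     0.75]
Compute the cofactors C_ij = (−1)^(i+j)·(3×3 minor ij) of I−A; the adjugate is their transpose:
adj(I−A) = Cᵀ =
  [ 0.292125   0.135375   0.144875   0.173375]
  [ 0.166750   0.262625   0.143500   0.148000]
  [ 0.116500   0.142250   0.268625   0.165250]
  [ 0.141250   0.133125   0.104375   0.259375]
det(I−A) = Σ_j (I−A)_1j·C_1j = (0.65)(0.292125) + (-0.10)(0.166750) + (-0.20)(0.116500) + (-0.25)(0.141250) = 0.11459375
(I − A)⁻¹ = adj(I−A) / det(I−A) ≈
  [   2.5492     1.1813     1.2642     1.5130]
  [   1.4551     2.2918     1.2522     1.2915]
  [   1.0166     1.2413     2.3442     1.4421]
  [   1.2326     1.1617     0.9108     2.2634]
x = (I − A)⁻¹ d = adj(I−A)·d / det(I−A), with det(I−A) = 0.11459375:
  x_T = (0.292125·325 + 0.135375·275 + 0.144875·250 + 0.173375·525) / 0.11459375 = 259.409375 / 0.11459375 ≈ 2263.7
  x_F = (0.166750·325 + 0.262625·275 + 0.143500·250 + 0.148000·525) / 0.11459375 = 239.990625 / 0.11459375 ≈ 2094.3
  x_W = (0.116500·325 + 0.142250·275 + 0.268625·250 + 0.165250·525) / 0.11459375 = 230.89375 / 0.11459375 ≈ 2014.9
  x_G = (0.141250·325 + 0.133125·275 + 0.104375·250 + 0.259375·525) / 0.11459375 = 244.78125 / 0.11459375 ≈ 2136.1

x_G = 2136.1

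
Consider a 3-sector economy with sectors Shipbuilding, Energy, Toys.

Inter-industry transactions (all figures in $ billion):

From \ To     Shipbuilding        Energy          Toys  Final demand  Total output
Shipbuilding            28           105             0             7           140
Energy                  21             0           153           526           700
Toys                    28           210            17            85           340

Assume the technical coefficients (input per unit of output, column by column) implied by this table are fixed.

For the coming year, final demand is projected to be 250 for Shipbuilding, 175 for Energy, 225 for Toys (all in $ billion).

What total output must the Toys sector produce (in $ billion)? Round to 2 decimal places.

x_3 = 459.29

Technical coefficients a_ij = z_ij / X_j:
  a_11 = 28/140 = 0.20, a_21 = 21/140 = 0.15, a_31 = 28/140 = 0.20
  a_12 = 105/700 = 0.15, a_22 = 0/700 = 0.00, a_32 = 210/700 = 0.30
  a_13 = 0/340 = 0.00, a_23 = 153/340 = 0.45, a_33 = 17/340 = 0.05
I − A =
  [   0.80    -0.15     0.00]
  [  -0.15     1.00    -0.45]
  [  -0.20    -0.30     0.95]
Cofactors of I−A, C_ij = (−1)^(i+j)·(minor ij) (rows/columns in the sector order above):
  C_11 = (1.00)(0.95) − (-0.45)(-0.30) = 0.8150
  C_12 = −[(-0.15)(0.95) − (-0.45)(-0.20)] = 0.2325
  C_13 = (-0.15)(-0.30) − (1.00)(-0.20) = 0.2450
  C_21 = −[(-0.15)(0.95) − (0.00)(-0.30)] = 0.1425
  C_22 = (0.80)(0.95) − (0.00)(-0.20) = 0.7600
  C_23 = −[(0.80)(-0.30) − (-0.15)(-0.20)] = 0.2700
  C_31 = (-0.15)(-0.45) − (0.00)(1.00) = 0.0675
  C_32 = −[(0.80)(-0.45) − (0.00)(-0.15)] = 0.3600
  C_33 = (0.80)(1.00) − (-0.15)(-0.15) = 0.7775
det(I−A) = Σ_j (I−A)_1j·C_1j = (0.80)(0.8150) + (-0.15)(0.2325) + (0.00)(0.2450) = 0.617125
adj(I−A) = Cᵀ =
  [ 0.8150   0.1425   0.0675]
  [ 0.2325   0.7600   0.3600]
  [ 0.2450   0.2700   0.7775]
(I − A)⁻¹ = adj(I−A) / det(I−A) ≈
  [   1.3206     0.2309     0.1094]
  [   0.3767     1.2315     0.5834]
  [   0.3970     0.4375     1.2599]
x = (I − A)⁻¹ d = adj(I−A)·d / det(I−A), with det(I−A) = 0.617125:
  x_1 = (0.8150·250 + 0.1425·175 + 0.0675·225) / 0.617125 = 243.875 / 0.617125 ≈ 395.18
  x_2 = (0.2325·250 + 0.7600·175 + 0.3600·225) / 0.617125 = 272.125 / 0.617125 ≈ 440.96
  x_3 = (0.2450·250 + 0.2700·175 + 0.7775·225) / 0.617125 = 283.4375 / 0.617125 ≈ 459.29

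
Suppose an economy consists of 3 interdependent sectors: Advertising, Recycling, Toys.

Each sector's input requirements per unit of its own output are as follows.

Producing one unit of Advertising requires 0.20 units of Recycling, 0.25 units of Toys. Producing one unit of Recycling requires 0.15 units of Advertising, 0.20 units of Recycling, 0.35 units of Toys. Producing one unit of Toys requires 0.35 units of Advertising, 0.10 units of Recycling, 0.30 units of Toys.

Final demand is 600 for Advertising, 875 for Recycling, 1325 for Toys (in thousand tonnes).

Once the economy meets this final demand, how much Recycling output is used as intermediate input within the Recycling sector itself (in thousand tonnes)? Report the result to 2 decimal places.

z_22 = 424.00

I − A =
  [   1.00    -0.15    -0.35]
  [  -0.20     0.80    -0.10]
  [  -0.25    -0.35     0.70]
Cofactors of I−A, C_ij = (−1)^(i+j)·(minor ij) (rows/columns in the sector order above):
  C_11 = (0.80)(0.70) − (-0.10)(-0.35) = 0.5250
  C_12 = −[(-0.20)(0.70) − (-0.10)(-0.25)] = 0.1650
  C_13 = (-0.20)(-0.35) − (0.80)(-0.25) = 0.2700
  C_21 = −[(-0.15)(0.70) − (-0.35)(-0.35)] = 0.2275
  C_22 = (1.00)(0.70) − (-0.35)(-0.25) = 0.6125
  C_23 = −[(1.00)(-0.35) − (-0.15)(-0.25)] = 0.3875
  C_31 = (-0.15)(-0.10) − (-0.35)(0.80) = 0.2950
  C_32 = −[(1.00)(-0.10) − (-0.35)(-0.20)] = 0.1700
  C_33 = (1.00)(0.80) − (-0.15)(-0.20) = 0.7700
det(I−A) = Σ_j (I−A)_1j·C_1j = (1.00)(0.5250) + (-0.15)(0.1650) + (-0.35)(0.2700) = 0.40575
adj(I−A) = Cᵀ =
  [ 0.5250   0.2275   0.2950]
  [ 0.1650   0.6125   0.1700]
  [ 0.2700   0.3875   0.7700]
(I − A)⁻¹ = adj(I−A) / det(I−A) ≈
  [   1.2939     0.5607     0.7270]
  [   0.4067     1.5096     0.4190]
  [   0.6654     0.9550     1.8977]
First solve x = (I − A)⁻¹ d = adj(I−A)·d / det(I−A); in particular x_2 = (0.1650·600 + 0.6125·875 + 0.1700·1325) / 0.40575 = 860.1875 / 0.40575 ≈ 2119.9938.
Intermediate flow from 2 to 2: z_22 = a_22 · x_2 = 0.20 × 860.1875 / 0.40575 = 172.0375 / 0.40575 ≈ 424.00.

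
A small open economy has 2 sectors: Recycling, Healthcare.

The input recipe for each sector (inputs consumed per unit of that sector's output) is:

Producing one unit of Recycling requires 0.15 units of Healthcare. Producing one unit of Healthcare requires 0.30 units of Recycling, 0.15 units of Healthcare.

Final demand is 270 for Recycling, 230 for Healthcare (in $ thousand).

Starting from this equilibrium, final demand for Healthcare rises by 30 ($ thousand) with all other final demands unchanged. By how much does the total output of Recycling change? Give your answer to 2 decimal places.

I − A =
  [   1.00    -0.30]
  [  -0.15     0.85]
det(I−A) = (1.00)(0.85) − (-0.30)(-0.15) = 0.8050
adj(I−A) = [[0.85, 0.30], [0.15, 1.00]]
(I − A)⁻¹ = adj(I−A) / det(I−A) ≈
  [   1.0559     0.3727]
  [   0.1863     1.2422]
Δx = (I − A)⁻¹ Δd with Δd having +30 in the Healthcare component and 0 elsewhere.
So Δx_1 = L_12 · (+30), where L_12 = adj(I−A)_12 / det(I−A) = 0.30 / 0.8050.
Δx_1 = 0.30 × (+30) / 0.8050 = 9.00 / 0.8050 ≈ 11.18.

Δx_1 = 11.18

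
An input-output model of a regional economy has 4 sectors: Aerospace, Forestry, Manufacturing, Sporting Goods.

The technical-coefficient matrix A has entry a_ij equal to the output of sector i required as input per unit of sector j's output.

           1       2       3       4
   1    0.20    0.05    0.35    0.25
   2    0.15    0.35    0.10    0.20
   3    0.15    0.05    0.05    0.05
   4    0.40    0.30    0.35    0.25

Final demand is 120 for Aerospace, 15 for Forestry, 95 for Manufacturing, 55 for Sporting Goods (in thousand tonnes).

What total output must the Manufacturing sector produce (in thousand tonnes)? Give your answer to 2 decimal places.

I − A =
  [   0.80    -0.05    -0.35    -0.25]
  [  -0.15     0.65    -0.10    -0.20]
  [  -0.15    -0.05     0.95    -0.05]
  [  -0.40    -0.30    -0.35     0.75]
Compute the cofactors C_ij = (−1)^(i+j)·(3×3 minor ij) of I−A; the adjugate is their transpose:
adj(I−A) = Cᵀ =
  [ 0.386000   0.128750   0.221250   0.177750]
  [ 0.204000   0.401500   0.186500   0.187500]
  [ 0.089000   0.054875   0.256125   0.061375]
  [ 0.329000   0.254875   0.312125   0.445375]
det(I−A) = Σ_j (I−A)_1j·C_1j = (0.80)(0.386000) + (-0.05)(0.204000) + (-0.35)(0.089000) + (-0.25)(0.329000) = 0.1852
(I − A)⁻¹ = adj(I−A) / det(I−A) ≈
  [   2.0842     0.6952     1.1947     0.9598]
  [   1.1015     2.1679     1.0070     1.0124]
  [   0.4806     0.2963     1.3830     0.3314]
  [   1.7765     1.3762     1.6853     2.4048]
x = (I − A)⁻¹ d = adj(I−A)·d / det(I−A), with det(I−A) = 0.1852:
  x_1 = (0.386000·120 + 0.128750·15 + 0.221250·95 + 0.177750·55) / 0.1852 = 79.04625 / 0.1852 ≈ 426.82
  x_2 = (0.204000·120 + 0.401500·15 + 0.186500·95 + 0.187500·55) / 0.1852 = 58.5325 / 0.1852 ≈ 316.05
  x_3 = (0.089000·120 + 0.054875·15 + 0.256125·95 + 0.061375·55) / 0.1852 = 39.210625 / 0.1852 ≈ 211.72
  x_4 = (0.329000·120 + 0.254875·15 + 0.312125·95 + 0.445375·55) / 0.1852 = 97.450625 / 0.1852 ≈ 526.19

x_3 = 211.72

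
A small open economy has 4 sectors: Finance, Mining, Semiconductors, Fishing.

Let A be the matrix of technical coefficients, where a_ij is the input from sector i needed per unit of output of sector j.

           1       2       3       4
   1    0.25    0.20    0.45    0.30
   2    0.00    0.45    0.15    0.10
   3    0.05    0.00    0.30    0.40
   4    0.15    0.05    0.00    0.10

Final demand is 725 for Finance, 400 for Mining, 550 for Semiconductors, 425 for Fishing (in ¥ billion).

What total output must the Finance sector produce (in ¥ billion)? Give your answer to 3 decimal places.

I − A =
  [   0.75    -0.20    -0.45    -0.30]
  [   0.00     0.55    -0.15    -0.10]
  [  -0.05     0.00     0.70    -0.40]
  [  -0.15    -0.05     0.00     0.90]
Compute the cofactors C_ij = (−1)^(i+j)·(3×3 minor ij) of I−A; the adjugate is their transpose:
adj(I−A) = Cᵀ =
  [ 0.340000   0.145500   0.249750   0.240500]
  [ 0.026250   0.393750   0.101250   0.097500]
  [ 0.057500   0.036750   0.339750   0.174250]
  [ 0.058125   0.046125   0.047250   0.274875]
det(I−A) = Σ_j (I−A)_1j·C_1j = (0.75)(0.340000) + (-0.20)(0.026250) + (-0.45)(0.057500) + (-0.30)(0.058125) = 0.2064375
(I − A)⁻¹ = adj(I−A) / det(I−A) ≈
  [   1.6470     0.7048     1.2098     1.1650]
  [   0.1272     1.9074     0.4905     0.4723]
  [   0.2785     0.1780     1.6458     0.8441]
  [   0.2816     0.2234     0.2289     1.3315]
x = (I − A)⁻¹ d = adj(I−A)·d / det(I−A), with det(I−A) = 0.2064375:
  x_1 = (0.340000·725 + 0.145500·400 + 0.249750·550 + 0.240500·425) / 0.2064375 = 544.275 / 0.2064375 ≈ 2636.512
  x_2 = (0.026250·725 + 0.393750·400 + 0.101250·550 + 0.097500·425) / 0.2064375 = 273.65625 / 0.2064375 ≈ 1325.613
  x_3 = (0.057500·725 + 0.036750·400 + 0.339750·550 + 0.174250·425) / 0.2064375 = 317.30625 / 0.2064375 ≈ 1537.057
  x_4 = (0.058125·725 + 0.046125·400 + 0.047250·550 + 0.274875·425) / 0.2064375 = 203.40 / 0.2064375 ≈ 985.286

x_1 = 2636.512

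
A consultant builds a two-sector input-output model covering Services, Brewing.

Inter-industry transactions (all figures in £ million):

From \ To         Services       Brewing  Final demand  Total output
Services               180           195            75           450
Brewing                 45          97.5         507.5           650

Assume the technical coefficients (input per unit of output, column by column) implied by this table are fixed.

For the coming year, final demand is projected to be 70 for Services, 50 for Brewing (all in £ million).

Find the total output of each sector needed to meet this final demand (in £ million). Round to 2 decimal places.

Technical coefficients a_ij = z_ij / X_j:
  a_11 = 180/450 = 0.40, a_21 = 45/450 = 0.10
  a_12 = 195/650 = 0.30, a_22 = 97.5/650 = 0.15
I − A =
  [   0.60    -0.30]
  [  -0.10     0.85]
det(I−A) = (0.60)(0.85) − (-0.30)(-0.10) = 0.4800
adj(I−A) = [[0.85, 0.30], [0.10, 0.60]]
(I − A)⁻¹ = adj(I−A) / det(I−A) ≈
  [   1.7708     0.6250]
  [   0.2083     1.2500]
x = (I − A)⁻¹ d = adj(I−A)·d / det(I−A), with det(I−A) = 0.4800:
  x_1 = (0.85·70 + 0.30·50) / 0.4800 = 74.50 / 0.4800 ≈ 155.21
  x_2 = (0.10·70 + 0.60·50) / 0.4800 = 37.00 / 0.4800 ≈ 77.08

x_1 = 155.21, x_2 = 77.08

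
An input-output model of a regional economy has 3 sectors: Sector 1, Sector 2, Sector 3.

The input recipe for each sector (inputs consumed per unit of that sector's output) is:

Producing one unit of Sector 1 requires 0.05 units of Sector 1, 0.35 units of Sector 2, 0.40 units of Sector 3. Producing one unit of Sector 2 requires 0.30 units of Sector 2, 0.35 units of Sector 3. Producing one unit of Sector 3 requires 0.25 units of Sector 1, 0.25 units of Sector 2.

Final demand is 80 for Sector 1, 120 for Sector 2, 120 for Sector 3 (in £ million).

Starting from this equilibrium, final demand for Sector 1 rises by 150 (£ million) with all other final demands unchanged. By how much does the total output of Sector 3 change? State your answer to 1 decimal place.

I − A =
  [   0.95     0.00    -0.25]
  [  -0.35     0.70    -0.25]
  [  -0.40    -0.35     1.00]
Cofactors of I−A, C_ij = (−1)^(i+j)·(minor ij) (rows/columns in the sector order above):
  C_11 = (0.70)(1.00) − (-0.25)(-0.35) = 0.6125
  C_12 = −[(-0.35)(1.00) − (-0.25)(-0.40)] = 0.4500
  C_13 = (-0.35)(-0.35) − (0.70)(-0.40) = 0.4025
  C_21 = −[(0.00)(1.00) − (-0.25)(-0.35)] = 0.0875
  C_22 = (0.95)(1.00) − (-0.25)(-0.40) = 0.8500
  C_23 = −[(0.95)(-0.35) − (0.00)(-0.40)] = 0.3325
  C_31 = (0.00)(-0.25) − (-0.25)(0.70) = 0.1750
  C_32 = −[(0.95)(-0.25) − (-0.25)(-0.35)] = 0.3250
  C_33 = (0.95)(0.70) − (0.00)(-0.35) = 0.6650
det(I−A) = Σ_j (I−A)_1j·C_1j = (0.95)(0.6125) + (0.00)(0.4500) + (-0.25)(0.4025) = 0.48125
adj(I−A) = Cᵀ =
  [ 0.6125   0.0875   0.1750]
  [ 0.4500   0.8500   0.3250]
  [ 0.4025   0.3325   0.6650]
(I − A)⁻¹ = adj(I−A) / det(I−A) ≈
  [   1.2727     0.1818     0.3636]
  [   0.9351     1.7662     0.6753]
  [   0.8364     0.6909     1.3818]
Δx = (I − A)⁻¹ Δd with Δd having +150 in the Sector 1 component and 0 elsewhere.
So Δx_3 = L_31 · (+150), where L_31 = adj(I−A)_31 / det(I−A) = 0.4025 / 0.48125.
Δx_3 = 0.4025 × (+150) / 0.48125 = 60.375 / 0.48125 ≈ 125.5.

Δx_3 = 125.5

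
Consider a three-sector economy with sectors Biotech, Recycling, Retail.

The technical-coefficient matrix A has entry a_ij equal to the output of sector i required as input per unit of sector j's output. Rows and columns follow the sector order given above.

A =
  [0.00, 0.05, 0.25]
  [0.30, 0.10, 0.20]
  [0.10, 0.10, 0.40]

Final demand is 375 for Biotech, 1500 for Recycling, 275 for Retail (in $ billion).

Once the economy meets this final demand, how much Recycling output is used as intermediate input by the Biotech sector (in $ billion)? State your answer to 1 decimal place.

I − A =
  [   1.00    -0.05    -0.25]
  [  -0.30     0.90    -0.20]
  [  -0.10    -0.10     0.60]
Cofactors of I−A, C_ij = (−1)^(i+j)·(minor ij) (rows/columns in the sector order above):
  C_11 = (0.90)(0.60) − (-0.20)(-0.10) = 0.5200
  C_12 = −[(-0.30)(0.60) − (-0.20)(-0.10)] = 0.2000
  C_13 = (-0.30)(-0.10) − (0.90)(-0.10) = 0.1200
  C_21 = −[(-0.05)(0.60) − (-0.25)(-0.10)] = 0.0550
  C_22 = (1.00)(0.60) − (-0.25)(-0.10) = 0.5750
  C_23 = −[(1.00)(-0.10) − (-0.05)(-0.10)] = 0.1050
  C_31 = (-0.05)(-0.20) − (-0.25)(0.90) = 0.2350
  C_32 = −[(1.00)(-0.20) − (-0.25)(-0.30)] = 0.2750
  C_33 = (1.00)(0.90) − (-0.05)(-0.30) = 0.8850
det(I−A) = Σ_j (I−A)_1j·C_1j = (1.00)(0.5200) + (-0.05)(0.2000) + (-0.25)(0.1200) = 0.4800
adj(I−A) = Cᵀ =
  [ 0.5200   0.0550   0.2350]
  [ 0.2000   0.5750   0.2750]
  [ 0.1200   0.1050   0.8850]
(I − A)⁻¹ = adj(I−A) / det(I−A) ≈
  [   1.0833     0.1146     0.4896]
  [   0.4167     1.1979     0.5729]
  [   0.2500     0.2188     1.8438]
First solve x = (I − A)⁻¹ d = adj(I−A)·d / det(I−A); in particular x_1 = (0.5200·375 + 0.0550·1500 + 0.2350·275) / 0.4800 = 342.125 / 0.4800 ≈ 712.760.
Intermediate flow from 2 to 1: z_21 = a_21 · x_1 = 0.30 × 342.125 / 0.4800 = 102.6375 / 0.4800 ≈ 213.8.

z_21 = 213.8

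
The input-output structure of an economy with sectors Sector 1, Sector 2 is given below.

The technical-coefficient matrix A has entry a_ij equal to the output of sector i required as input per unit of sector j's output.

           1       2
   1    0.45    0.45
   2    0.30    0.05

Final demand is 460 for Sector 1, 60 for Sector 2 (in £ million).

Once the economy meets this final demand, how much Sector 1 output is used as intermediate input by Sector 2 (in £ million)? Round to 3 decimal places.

I − A =
  [   0.55    -0.45]
  [  -0.30     0.95]
det(I−A) = (0.55)(0.95) − (-0.45)(-0.30) = 0.3875
adj(I−A) = [[0.95, 0.45], [0.30, 0.55]]
(I − A)⁻¹ = adj(I−A) / det(I−A) ≈
  [   2.4516     1.1613]
  [   0.7742     1.4194]
First solve x = (I − A)⁻¹ d = adj(I−A)·d / det(I−A); in particular x_2 = (0.30·460 + 0.55·60) / 0.3875 = 171.00 / 0.3875 ≈ 441.29032.
Intermediate flow from 1 to 2: z_12 = a_12 · x_2 = 0.45 × 171.00 / 0.3875 = 76.95 / 0.3875 ≈ 198.581.

z_12 = 198.581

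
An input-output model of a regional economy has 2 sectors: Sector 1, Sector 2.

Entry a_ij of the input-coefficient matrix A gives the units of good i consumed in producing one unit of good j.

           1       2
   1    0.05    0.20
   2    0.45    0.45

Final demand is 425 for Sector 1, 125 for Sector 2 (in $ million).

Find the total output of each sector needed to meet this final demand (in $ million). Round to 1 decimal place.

I − A =
  [   0.95    -0.20]
  [  -0.45     0.55]
det(I−A) = (0.95)(0.55) − (-0.20)(-0.45) = 0.4325
adj(I−A) = [[0.55, 0.20], [0.45, 0.95]]
(I − A)⁻¹ = adj(I−A) / det(I−A) ≈
  [   1.2717     0.4624]
  [   1.0405     2.1965]
x = (I − A)⁻¹ d = adj(I−A)·d / det(I−A), with det(I−A) = 0.4325:
  x_1 = (0.55·425 + 0.20·125) / 0.4325 = 258.75 / 0.4325 ≈ 598.3
  x_2 = (0.45·425 + 0.95·125) / 0.4325 = 310.00 / 0.4325 ≈ 716.8

x_1 = 598.3, x_2 = 716.8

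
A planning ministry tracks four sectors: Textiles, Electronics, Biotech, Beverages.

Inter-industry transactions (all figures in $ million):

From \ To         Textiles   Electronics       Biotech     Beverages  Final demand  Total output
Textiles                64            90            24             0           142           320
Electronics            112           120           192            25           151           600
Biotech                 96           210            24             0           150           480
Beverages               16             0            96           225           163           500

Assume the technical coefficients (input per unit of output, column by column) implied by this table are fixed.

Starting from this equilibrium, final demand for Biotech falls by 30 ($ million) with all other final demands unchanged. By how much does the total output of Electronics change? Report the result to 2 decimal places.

Technical coefficients a_ij = z_ij / X_j:
  a_11 = 64/320 = 0.20, a_21 = 112/320 = 0.35, a_31 = 96/320 = 0.30, a_41 = 16/320 = 0.05
  a_12 = 90/600 = 0.15, a_22 = 120/600 = 0.20, a_32 = 210/600 = 0.35, a_42 = 0/600 = 0.00
  a_13 = 24/480 = 0.05, a_23 = 192/480 = 0.40, a_33 = 24/480 = 0.05, a_43 = 96/480 = 0.20
  a_14 = 0/500 = 0.00, a_24 = 25/500 = 0.05, a_34 = 0/500 = 0.00, a_44 = 225/500 = 0.45
I − A =
  [   0.80    -0.15    -0.05     0.00]
  [  -0.35     0.80    -0.40    -0.05]
  [  -0.30    -0.35     0.95     0.00]
  [  -0.05     0.00    -0.20     0.55]
Compute the cofactors C_ij = (−1)^(i+j)·(3×3 minor ij) of I−A; the adjugate is their transpose:
adj(I−A) = Cᵀ =
  [ 0.33750   0.08800   0.05650   0.00800]
  [ 0.25425   0.40975   0.19375   0.03725]
  [ 0.20025   0.17875   0.32275   0.01625]
  [ 0.10350   0.07300   0.12250   0.41000]
det(I−A) = Σ_j (I−A)_1j·C_1j = (0.80)(0.33750) + (-0.15)(0.25425) + (-0.05)(0.20025) + (0.00)(0.10350) = 0.22185
(I − A)⁻¹ = adj(I−A) / det(I−A) ≈
  [   1.5213     0.3967     0.2547     0.0361]
  [   1.1460     1.8470     0.8733     0.1679]
  [   0.9026     0.8057     1.4548     0.0732]
  [   0.4665     0.3291     0.5522     1.8481]
Δx = (I − A)⁻¹ Δd with Δd having -30 in the Biotech component and 0 elsewhere.
So Δx_2 = L_23 · (-30), where L_23 = adj(I−A)_23 / det(I−A) = 0.19375 / 0.22185.
Δx_2 = 0.19375 × (-30) / 0.22185 = -5.8125 / 0.22185 ≈ -26.20.

Δx_2 = -26.20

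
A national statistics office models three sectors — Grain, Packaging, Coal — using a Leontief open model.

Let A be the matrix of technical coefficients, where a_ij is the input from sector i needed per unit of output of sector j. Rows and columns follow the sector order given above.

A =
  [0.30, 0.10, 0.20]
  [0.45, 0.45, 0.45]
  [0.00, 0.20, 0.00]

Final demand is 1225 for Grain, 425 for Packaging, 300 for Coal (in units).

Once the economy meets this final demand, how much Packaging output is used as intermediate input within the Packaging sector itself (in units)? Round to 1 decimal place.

z_PP = 1685.8

I − A =
  [   0.70    -0.10    -0.20]
  [  -0.45     0.55    -0.45]
  [   0.00    -0.20     1.00]
Cofactors of I−A, C_ij = (−1)^(i+j)·(minor ij) (rows/columns in the sector order above):
  C_11 = (0.55)(1.00) − (-0.45)(-0.20) = 0.4600
  C_12 = −[(-0.45)(1.00) − (-0.45)(0.00)] = 0.4500
  C_13 = (-0.45)(-0.20) − (0.55)(0.00) = 0.0900
  C_21 = −[(-0.10)(1.00) − (-0.20)(-0.20)] = 0.1400
  C_22 = (0.70)(1.00) − (-0.20)(0.00) = 0.7000
  C_23 = −[(0.70)(-0.20) − (-0.10)(0.00)] = 0.1400
  C_31 = (-0.10)(-0.45) − (-0.20)(0.55) = 0.1550
  C_32 = −[(0.70)(-0.45) − (-0.20)(-0.45)] = 0.4050
  C_33 = (0.70)(0.55) − (-0.10)(-0.45) = 0.3400
det(I−A) = Σ_j (I−A)_1j·C_1j = (0.70)(0.4600) + (-0.10)(0.4500) + (-0.20)(0.0900) = 0.2590
adj(I−A) = Cᵀ =
  [ 0.4600   0.1400   0.1550]
  [ 0.4500   0.7000   0.4050]
  [ 0.0900   0.1400   0.3400]
(I − A)⁻¹ = adj(I−A) / det(I−A) ≈
  [   1.7761     0.5405     0.5985]
  [   1.7375     2.7027     1.5637]
  [   0.3475     0.5405     1.3127]
First solve x = (I − A)⁻¹ d = adj(I−A)·d / det(I−A); in particular x_P = (0.4500·1225 + 0.7000·425 + 0.4050·300) / 0.2590 = 970.25 / 0.2590 ≈ 3746.139.
Intermediate flow from P to P: z_PP = a_PP · x_P = 0.45 × 970.25 / 0.2590 = 436.6125 / 0.2590 ≈ 1685.8.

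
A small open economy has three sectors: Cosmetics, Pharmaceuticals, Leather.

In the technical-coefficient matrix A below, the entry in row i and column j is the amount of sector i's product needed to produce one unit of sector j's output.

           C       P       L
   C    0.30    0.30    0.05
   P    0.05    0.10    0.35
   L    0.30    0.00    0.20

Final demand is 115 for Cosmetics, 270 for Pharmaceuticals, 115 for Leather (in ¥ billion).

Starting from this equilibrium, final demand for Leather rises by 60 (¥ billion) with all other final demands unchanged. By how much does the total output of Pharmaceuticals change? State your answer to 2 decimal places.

Δx_P = 33.22

I − A =
  [   0.70    -0.30    -0.05]
  [  -0.05     0.90    -0.35]
  [  -0.30     0.00     0.80]
Cofactors of I−A, C_ij = (−1)^(i+j)·(minor ij) (rows/columns in the sector order above):
  C_11 = (0.90)(0.80) − (-0.35)(0.00) = 0.7200
  C_12 = −[(-0.05)(0.80) − (-0.35)(-0.30)] = 0.1450
  C_13 = (-0.05)(0.00) − (0.90)(-0.30) = 0.2700
  C_21 = −[(-0.30)(0.80) − (-0.05)(0.00)] = 0.2400
  C_22 = (0.70)(0.80) − (-0.05)(-0.30) = 0.5450
  C_23 = −[(0.70)(0.00) − (-0.30)(-0.30)] = 0.0900
  C_31 = (-0.30)(-0.35) − (-0.05)(0.90) = 0.1500
  C_32 = −[(0.70)(-0.35) − (-0.05)(-0.05)] = 0.2475
  C_33 = (0.70)(0.90) − (-0.30)(-0.05) = 0.6150
det(I−A) = Σ_j (I−A)_1j·C_1j = (0.70)(0.7200) + (-0.30)(0.1450) + (-0.05)(0.2700) = 0.4470
adj(I−A) = Cᵀ =
  [ 0.7200   0.2400   0.1500]
  [ 0.1450   0.5450   0.2475]
  [ 0.2700   0.0900   0.6150]
(I − A)⁻¹ = adj(I−A) / det(I−A) ≈
  [   1.6107     0.5369     0.3356]
  [   0.3244     1.2192     0.5537]
  [   0.6040     0.2013     1.3758]
Δx = (I − A)⁻¹ Δd with Δd having +60 in the Leather component and 0 elsewhere.
So Δx_P = L_PL · (+60), where L_PL = adj(I−A)_PL / det(I−A) = 0.2475 / 0.4470.
Δx_P = 0.2475 × (+60) / 0.4470 = 14.85 / 0.4470 ≈ 33.22.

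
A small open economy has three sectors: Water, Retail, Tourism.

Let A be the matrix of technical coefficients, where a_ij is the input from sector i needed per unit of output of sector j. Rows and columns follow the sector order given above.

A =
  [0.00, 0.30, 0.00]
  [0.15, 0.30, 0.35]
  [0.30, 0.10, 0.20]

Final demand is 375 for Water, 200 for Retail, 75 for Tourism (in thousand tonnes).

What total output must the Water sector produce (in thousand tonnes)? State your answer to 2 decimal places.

x_1 = 552.46

I − A =
  [   1.00    -0.30     0.00]
  [  -0.15     0.70    -0.35]
  [  -0.30    -0.10     0.80]
Cofactors of I−A, C_ij = (−1)^(i+j)·(minor ij) (rows/columns in the sector order above):
  C_11 = (0.70)(0.80) − (-0.35)(-0.10) = 0.5250
  C_12 = −[(-0.15)(0.80) − (-0.35)(-0.30)] = 0.2250
  C_13 = (-0.15)(-0.10) − (0.70)(-0.30) = 0.2250
  C_21 = −[(-0.30)(0.80) − (0.00)(-0.10)] = 0.2400
  C_22 = (1.00)(0.80) − (0.00)(-0.30) = 0.8000
  C_23 = −[(1.00)(-0.10) − (-0.30)(-0.30)] = 0.1900
  C_31 = (-0.30)(-0.35) − (0.00)(0.70) = 0.1050
  C_32 = −[(1.00)(-0.35) − (0.00)(-0.15)] = 0.3500
  C_33 = (1.00)(0.70) − (-0.30)(-0.15) = 0.6550
det(I−A) = Σ_j (I−A)_1j·C_1j = (1.00)(0.5250) + (-0.30)(0.2250) + (0.00)(0.2250) = 0.4575
adj(I−A) = Cᵀ =
  [ 0.5250   0.2400   0.1050]
  [ 0.2250   0.8000   0.3500]
  [ 0.2250   0.1900   0.6550]
(I − A)⁻¹ = adj(I−A) / det(I−A) ≈
  [   1.1475     0.5246     0.2295]
  [   0.4918     1.7486     0.7650]
  [   0.4918     0.4153     1.4317]
x = (I − A)⁻¹ d = adj(I−A)·d / det(I−A), with det(I−A) = 0.4575:
  x_1 = (0.5250·375 + 0.2400·200 + 0.1050·75) / 0.4575 = 252.75 / 0.4575 ≈ 552.46
  x_2 = (0.2250·375 + 0.8000·200 + 0.3500·75) / 0.4575 = 270.625 / 0.4575 ≈ 591.53
  x_3 = (0.2250·375 + 0.1900·200 + 0.6550·75) / 0.4575 = 171.50 / 0.4575 ≈ 374.86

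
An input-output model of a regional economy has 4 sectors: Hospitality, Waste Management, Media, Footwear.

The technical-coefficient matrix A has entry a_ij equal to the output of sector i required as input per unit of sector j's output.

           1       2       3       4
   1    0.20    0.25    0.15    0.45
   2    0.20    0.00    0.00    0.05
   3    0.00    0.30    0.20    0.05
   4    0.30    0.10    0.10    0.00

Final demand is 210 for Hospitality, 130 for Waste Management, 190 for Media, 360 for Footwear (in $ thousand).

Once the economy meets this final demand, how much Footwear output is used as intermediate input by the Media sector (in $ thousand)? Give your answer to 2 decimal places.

I − A =
  [   0.80    -0.25    -0.15    -0.45]
  [  -0.20     1.00     0.00    -0.05]
  [   0.00    -0.30     0.80    -0.05]
  [  -0.30    -0.10    -0.10     1.00]
Compute the cofactors C_ij = (−1)^(i+j)·(3×3 minor ij) of I−A; the adjugate is their transpose:
adj(I−A) = Cᵀ =
  [ 0.78950   0.29400   0.19550   0.37975]
  [ 0.17100   0.52575   0.04525   0.10550]
  [ 0.08050   0.20725   0.59825   0.07650]
  [ 0.26200   0.16150   0.12300   0.59100]
det(I−A) = Σ_j (I−A)_1j·C_1j = (0.80)(0.78950) + (-0.25)(0.17100) + (-0.15)(0.08050) + (-0.45)(0.26200) = 0.458875
(I − A)⁻¹ = adj(I−A) / det(I−A) ≈
  [   1.7205     0.6407     0.4260     0.8276]
  [   0.3727     1.1457     0.0986     0.2299]
  [   0.1754     0.4516     1.3037     0.1667]
  [   0.5710     0.3519     0.2680     1.2879]
First solve x = (I − A)⁻¹ d = adj(I−A)·d / det(I−A); in particular x_3 = (0.08050·210 + 0.20725·130 + 0.59825·190 + 0.07650·360) / 0.458875 = 185.055 / 0.458875 ≈ 403.2798.
Intermediate flow from 4 to 3: z_43 = a_43 · x_3 = 0.10 × 185.055 / 0.458875 = 18.5055 / 0.458875 ≈ 40.33.

z_43 = 40.33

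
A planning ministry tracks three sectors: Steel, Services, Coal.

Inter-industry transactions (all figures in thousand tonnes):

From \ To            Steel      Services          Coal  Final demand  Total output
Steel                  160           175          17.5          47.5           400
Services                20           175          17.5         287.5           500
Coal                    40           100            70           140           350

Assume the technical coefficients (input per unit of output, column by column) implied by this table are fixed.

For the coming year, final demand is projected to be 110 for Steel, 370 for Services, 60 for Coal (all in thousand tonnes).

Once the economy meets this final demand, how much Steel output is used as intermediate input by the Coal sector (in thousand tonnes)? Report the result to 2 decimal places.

z_13 = 15.35

Technical coefficients a_ij = z_ij / X_j:
  a_11 = 160/400 = 0.40, a_21 = 20/400 = 0.05, a_31 = 40/400 = 0.10
  a_12 = 175/500 = 0.35, a_22 = 175/500 = 0.35, a_32 = 100/500 = 0.20
  a_13 = 17.5/350 = 0.05, a_23 = 17.5/350 = 0.05, a_33 = 70/350 = 0.20
I − A =
  [   0.60    -0.35    -0.05]
  [  -0.05     0.65    -0.05]
  [  -0.10    -0.20     0.80]
Cofactors of I−A, C_ij = (−1)^(i+j)·(minor ij) (rows/columns in the sector order above):
  C_11 = (0.65)(0.80) − (-0.05)(-0.20) = 0.5100
  C_12 = −[(-0.05)(0.80) − (-0.05)(-0.10)] = 0.0450
  C_13 = (-0.05)(-0.20) − (0.65)(-0.10) = 0.0750
  C_21 = −[(-0.35)(0.80) − (-0.05)(-0.20)] = 0.2900
  C_22 = (0.60)(0.80) − (-0.05)(-0.10) = 0.4750
  C_23 = −[(0.60)(-0.20) − (-0.35)(-0.10)] = 0.1550
  C_31 = (-0.35)(-0.05) − (-0.05)(0.65) = 0.0500
  C_32 = −[(0.60)(-0.05) − (-0.05)(-0.05)] = 0.0325
  C_33 = (0.60)(0.65) − (-0.35)(-0.05) = 0.3725
det(I−A) = Σ_j (I−A)_1j·C_1j = (0.60)(0.5100) + (-0.35)(0.0450) + (-0.05)(0.0750) = 0.2865
adj(I−A) = Cᵀ =
  [ 0.5100   0.2900   0.0500]
  [ 0.0450   0.4750   0.0325]
  [ 0.0750   0.1550   0.3725]
(I − A)⁻¹ = adj(I−A) / det(I−A) ≈
  [   1.7801     1.0122     0.1745]
  [   0.1571     1.6579     0.1134]
  [   0.2618     0.5410     1.3002]
First solve x = (I − A)⁻¹ d = adj(I−A)·d / det(I−A); in particular x_3 = (0.0750·110 + 0.1550·370 + 0.3725·60) / 0.2865 = 87.95 / 0.2865 ≈ 306.9808.
Intermediate flow from 1 to 3: z_13 = a_13 · x_3 = 0.05 × 87.95 / 0.2865 = 4.3975 / 0.2865 ≈ 15.35.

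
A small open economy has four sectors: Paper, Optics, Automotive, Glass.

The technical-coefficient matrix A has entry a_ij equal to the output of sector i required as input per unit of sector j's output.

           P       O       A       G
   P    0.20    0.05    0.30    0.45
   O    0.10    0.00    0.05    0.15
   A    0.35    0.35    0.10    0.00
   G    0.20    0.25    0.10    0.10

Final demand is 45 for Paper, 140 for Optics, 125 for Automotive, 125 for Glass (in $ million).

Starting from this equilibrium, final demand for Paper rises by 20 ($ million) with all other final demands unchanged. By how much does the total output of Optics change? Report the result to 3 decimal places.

Δx_O = 6.688

I − A =
  [   0.80    -0.05    -0.30    -0.45]
  [  -0.10     1.00    -0.05    -0.15]
  [  -0.35    -0.35     0.90     0.00]
  [  -0.20    -0.25    -0.10     0.90]
Compute the cofactors C_ij = (−1)^(i+j)·(3×3 minor ij) of I−A; the adjugate is their transpose:
adj(I−A) = Cᵀ =
  [ 0.755250   0.252000   0.312375   0.419625]
  [ 0.129000   0.456750   0.084000   0.140625]
  [ 0.343875   0.275625   0.582750   0.217875]
  [ 0.241875   0.213500   0.157500   0.585125]
det(I−A) = Σ_j (I−A)_1j·C_1j = (0.80)(0.755250) + (-0.05)(0.129000) + (-0.30)(0.343875) + (-0.45)(0.241875) = 0.38574375
(I − A)⁻¹ = adj(I−A) / det(I−A) ≈
  [   1.9579     0.6533     0.8098     1.0878]
  [   0.3344     1.1841     0.2178     0.3646]
  [   0.8915     0.7145     1.5107     0.5648]
  [   0.6270     0.5535     0.4083     1.5169]
Δx = (I − A)⁻¹ Δd with Δd having +20 in the Paper component and 0 elsewhere.
So Δx_O = L_OP · (+20), where L_OP = adj(I−A)_OP / det(I−A) = 0.129000 / 0.38574375.
Δx_O = 0.129000 × (+20) / 0.38574375 = 2.58 / 0.38574375 ≈ 6.688.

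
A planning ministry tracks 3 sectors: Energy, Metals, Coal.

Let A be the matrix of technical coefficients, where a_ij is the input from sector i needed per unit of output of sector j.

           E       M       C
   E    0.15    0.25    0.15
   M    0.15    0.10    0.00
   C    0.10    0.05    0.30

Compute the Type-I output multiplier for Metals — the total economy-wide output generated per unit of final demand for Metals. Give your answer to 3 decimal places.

I − A =
  [   0.85    -0.25    -0.15]
  [  -0.15     0.90     0.00]
  [  -0.10    -0.05     0.70]
Cofactors of I−A, C_ij = (−1)^(i+j)·(minor ij) (rows/columns in the sector order above):
  C_11 = (0.90)(0.70) − (0.00)(-0.05) = 0.6300
  C_12 = −[(-0.15)(0.70) − (0.00)(-0.10)] = 0.1050
  C_13 = (-0.15)(-0.05) − (0.90)(-0.10) = 0.0975
  C_21 = −[(-0.25)(0.70) − (-0.15)(-0.05)] = 0.1825
  C_22 = (0.85)(0.70) − (-0.15)(-0.10) = 0.5800
  C_23 = −[(0.85)(-0.05) − (-0.25)(-0.10)] = 0.0675
  C_31 = (-0.25)(0.00) − (-0.15)(0.90) = 0.1350
  C_32 = −[(0.85)(0.00) − (-0.15)(-0.15)] = 0.0225
  C_33 = (0.85)(0.90) − (-0.25)(-0.15) = 0.7275
det(I−A) = Σ_j (I−A)_1j·C_1j = (0.85)(0.6300) + (-0.25)(0.1050) + (-0.15)(0.0975) = 0.494625
adj(I−A) = Cᵀ =
  [ 0.6300   0.1825   0.1350]
  [ 0.1050   0.5800   0.0225]
  [ 0.0975   0.0675   0.7275]
(I − A)⁻¹ = adj(I−A) / det(I−A) ≈
  [   1.2737     0.3690     0.2729]
  [   0.2123     1.1726     0.0455]
  [   0.1971     0.1365     1.4708]
The output multiplier for sector j is the column-j sum of the Leontief inverse (I − A)⁻¹ = adj(I−A) / det(I−A).
Column M of adj(I−A): (0.1825, 0.5800, 0.0675); det(I−A) = 0.494625.
m_M = (0.1825 + 0.5800 + 0.0675) / 0.494625 = 0.83 / 0.494625 ≈ 1.678.

m_M = 1.678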